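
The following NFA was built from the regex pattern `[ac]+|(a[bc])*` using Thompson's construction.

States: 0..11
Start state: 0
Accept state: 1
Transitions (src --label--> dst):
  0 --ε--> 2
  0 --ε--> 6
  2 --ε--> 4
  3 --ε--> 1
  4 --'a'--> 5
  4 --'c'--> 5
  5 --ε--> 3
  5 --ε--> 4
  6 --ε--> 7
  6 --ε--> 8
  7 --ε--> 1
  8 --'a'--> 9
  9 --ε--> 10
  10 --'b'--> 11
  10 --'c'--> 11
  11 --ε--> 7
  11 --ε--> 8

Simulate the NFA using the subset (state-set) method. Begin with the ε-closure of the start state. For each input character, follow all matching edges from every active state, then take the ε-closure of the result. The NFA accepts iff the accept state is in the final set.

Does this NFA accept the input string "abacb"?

Answer: REJECT

Trace:
S₀ = ε-closure({0}) = {0,1,2,4,6,7,8}
'a' @ 1: {1,3,4,5,9,10}  ✓accept
'b' @ 2: {1,7,8,11}  ✓accept
'a' @ 3: {9,10}
'c' @ 4: {1,7,8,11}  ✓accept
'b' @ 5: {}  — no active states
final: {}; accept 1 not in set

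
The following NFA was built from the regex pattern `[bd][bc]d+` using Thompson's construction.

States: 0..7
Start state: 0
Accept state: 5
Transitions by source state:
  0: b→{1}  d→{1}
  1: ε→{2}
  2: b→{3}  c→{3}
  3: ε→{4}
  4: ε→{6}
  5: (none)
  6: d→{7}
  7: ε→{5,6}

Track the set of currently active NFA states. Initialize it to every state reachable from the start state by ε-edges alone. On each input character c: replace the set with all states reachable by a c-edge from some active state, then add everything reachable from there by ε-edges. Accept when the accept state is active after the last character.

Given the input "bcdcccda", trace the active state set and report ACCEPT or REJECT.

Answer: REJECT

Steps:
initial (ε-close {0}): {0}
'b' @ 1: {1,2}
'c' @ 2: {3,4,6}
'd' @ 3: {5,6,7}  ✓accept
'c' @ 4: {}  — dead — no transitions
rest 'ccda' ignored (set empty)
end set {} — state 5 not in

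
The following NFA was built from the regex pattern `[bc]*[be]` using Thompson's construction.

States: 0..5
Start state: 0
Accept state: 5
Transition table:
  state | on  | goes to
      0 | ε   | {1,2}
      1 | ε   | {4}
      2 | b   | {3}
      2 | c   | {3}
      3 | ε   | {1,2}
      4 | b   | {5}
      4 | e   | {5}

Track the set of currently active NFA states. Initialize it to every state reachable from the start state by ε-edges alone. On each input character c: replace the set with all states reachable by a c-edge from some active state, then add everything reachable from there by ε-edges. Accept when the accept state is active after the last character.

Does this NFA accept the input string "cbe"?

initial (ε-close {0}): {0,1,2,4}
'c' @ 1: {1,2,3,4}
'b' @ 2: {1,2,3,4,5}  ✓accept
'e' @ 3: {5}  ✓accept
end set {5} — state 5 in

Answer: ACCEPT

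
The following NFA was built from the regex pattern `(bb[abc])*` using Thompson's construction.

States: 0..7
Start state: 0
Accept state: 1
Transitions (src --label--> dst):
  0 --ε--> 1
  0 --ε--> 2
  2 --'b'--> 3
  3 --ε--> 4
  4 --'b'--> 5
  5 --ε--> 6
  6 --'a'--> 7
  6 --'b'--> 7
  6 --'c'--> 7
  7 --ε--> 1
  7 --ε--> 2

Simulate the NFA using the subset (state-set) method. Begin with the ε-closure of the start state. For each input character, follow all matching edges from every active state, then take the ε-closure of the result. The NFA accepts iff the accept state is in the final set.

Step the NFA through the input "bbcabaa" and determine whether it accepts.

start: ε-closure({0}) = {0,1,2}
'b' @ 1: {3,4}
'b' @ 2: {5,6}
'c' @ 3: {1,2,7}  ✓accept
'a' @ 4: {}  — dead — no transitions
rest 'baa' ignored (set empty)
end set {} — state 1 not in

Answer: REJECT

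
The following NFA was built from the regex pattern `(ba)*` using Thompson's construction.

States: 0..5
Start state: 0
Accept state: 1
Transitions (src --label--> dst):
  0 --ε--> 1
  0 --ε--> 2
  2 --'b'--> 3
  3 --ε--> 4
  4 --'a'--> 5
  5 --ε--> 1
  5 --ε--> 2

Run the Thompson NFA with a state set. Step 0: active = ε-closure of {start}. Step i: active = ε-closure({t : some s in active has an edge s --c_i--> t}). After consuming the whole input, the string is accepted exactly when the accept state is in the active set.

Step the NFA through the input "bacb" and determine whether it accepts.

initial (ε-close {0}): {0,1,2}
'b' @ 1: {3,4}
'a' @ 2: {1,2,5}  ✓accept
'c' @ 3: {}  — state set empty
rest 'b' ignored (set empty)
after full input: {}  (accept=1 not in)

Answer: REJECT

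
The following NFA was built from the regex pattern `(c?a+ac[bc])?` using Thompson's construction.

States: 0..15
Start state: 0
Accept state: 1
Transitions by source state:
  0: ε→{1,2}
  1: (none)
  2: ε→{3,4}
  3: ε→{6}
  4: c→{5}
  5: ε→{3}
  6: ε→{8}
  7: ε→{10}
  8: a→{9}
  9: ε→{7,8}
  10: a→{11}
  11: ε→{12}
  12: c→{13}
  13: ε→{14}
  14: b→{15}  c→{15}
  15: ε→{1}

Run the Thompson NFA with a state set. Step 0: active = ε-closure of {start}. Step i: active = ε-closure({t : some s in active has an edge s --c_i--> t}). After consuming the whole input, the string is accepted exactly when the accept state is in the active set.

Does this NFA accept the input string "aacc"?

S₀ = ε-closure({0}) = {0,1,2,3,4,6,8}
'a' @ 1: {7,8,9,10}
'a' @ 2: {7,8,9,10,11,12}
'c' @ 3: {13,14}
'c' @ 4: {1,15}  ✓accept
final: {1,15}; accept 1 in set

Answer: ACCEPT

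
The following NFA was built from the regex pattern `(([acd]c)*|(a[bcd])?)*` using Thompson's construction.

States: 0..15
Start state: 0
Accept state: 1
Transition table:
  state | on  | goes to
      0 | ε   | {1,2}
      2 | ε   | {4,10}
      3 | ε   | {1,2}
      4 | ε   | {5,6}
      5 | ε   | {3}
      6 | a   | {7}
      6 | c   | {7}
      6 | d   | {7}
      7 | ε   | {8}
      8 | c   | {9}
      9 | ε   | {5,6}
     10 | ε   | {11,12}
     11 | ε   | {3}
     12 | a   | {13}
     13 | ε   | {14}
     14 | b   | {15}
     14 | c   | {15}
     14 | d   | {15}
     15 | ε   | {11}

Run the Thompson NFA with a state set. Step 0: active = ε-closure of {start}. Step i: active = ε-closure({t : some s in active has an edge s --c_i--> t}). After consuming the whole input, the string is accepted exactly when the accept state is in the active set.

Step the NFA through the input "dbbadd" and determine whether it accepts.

Answer: REJECT

Trace:
start: ε-closure({0}) = {0,1,2,3,4,5,6,10,11,12}
'd' @ 1: {7,8}
'b' @ 2: {}  — state set empty
rest 'badd' ignored (set empty)
after full input: {}  (accept=1 not in)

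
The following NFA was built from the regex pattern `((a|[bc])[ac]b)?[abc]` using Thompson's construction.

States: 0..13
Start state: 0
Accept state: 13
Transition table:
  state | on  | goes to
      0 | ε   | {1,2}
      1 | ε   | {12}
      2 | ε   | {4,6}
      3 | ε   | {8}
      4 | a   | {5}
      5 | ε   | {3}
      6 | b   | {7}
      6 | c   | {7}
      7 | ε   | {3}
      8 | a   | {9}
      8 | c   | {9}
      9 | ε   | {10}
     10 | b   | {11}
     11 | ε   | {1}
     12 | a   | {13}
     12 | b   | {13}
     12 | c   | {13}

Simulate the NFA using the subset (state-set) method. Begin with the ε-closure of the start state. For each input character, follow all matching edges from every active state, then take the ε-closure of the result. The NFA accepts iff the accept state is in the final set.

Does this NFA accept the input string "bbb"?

S₀ = ε-closure({0}) = {0,1,2,4,6,12}
'b' @ 1: {3,7,8,13}  ✓accept
'b' @ 2: {}  — dead — no transitions
rest 'b' ignored (set empty)
final: {}; accept 13 not in set

Answer: REJECT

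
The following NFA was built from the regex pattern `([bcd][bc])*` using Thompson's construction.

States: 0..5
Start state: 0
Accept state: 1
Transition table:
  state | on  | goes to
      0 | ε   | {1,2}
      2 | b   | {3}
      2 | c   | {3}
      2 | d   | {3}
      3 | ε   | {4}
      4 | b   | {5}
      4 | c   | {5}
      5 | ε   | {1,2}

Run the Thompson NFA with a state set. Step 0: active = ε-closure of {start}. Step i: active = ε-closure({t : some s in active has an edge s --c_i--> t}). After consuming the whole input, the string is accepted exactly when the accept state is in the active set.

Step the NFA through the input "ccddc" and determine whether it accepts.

initial (ε-close {0}): {0,1,2}
'c' @ 1: {3,4}
'c' @ 2: {1,2,5}  (accept∈set)
'd' @ 3: {3,4}
'd' @ 4: {}  — state set empty
rest 'c' ignored (set empty)
final: {}; accept 1 not in set

Answer: REJECT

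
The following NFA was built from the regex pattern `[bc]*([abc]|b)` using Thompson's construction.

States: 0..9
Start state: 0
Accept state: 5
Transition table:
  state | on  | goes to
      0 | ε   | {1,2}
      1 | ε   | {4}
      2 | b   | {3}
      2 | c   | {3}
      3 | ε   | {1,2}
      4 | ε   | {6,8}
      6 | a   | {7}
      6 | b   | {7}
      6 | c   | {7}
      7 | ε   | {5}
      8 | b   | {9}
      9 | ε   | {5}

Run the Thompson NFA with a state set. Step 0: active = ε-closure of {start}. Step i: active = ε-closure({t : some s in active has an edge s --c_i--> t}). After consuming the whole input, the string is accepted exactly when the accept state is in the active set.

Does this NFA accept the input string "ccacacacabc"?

initial (ε-close {0}): {0,1,2,4,6,8}
'c' @ 1: {1,2,3,4,5,6,7,8}  ✓accept
'c' @ 2: {1,2,3,4,5,6,7,8}  ✓accept
'a' @ 3: {5,7}  ✓accept
'c' @ 4: {}  — state set empty
rest 'acacabc' ignored (set empty)
after full input: {}  (accept=5 not in)

Answer: REJECT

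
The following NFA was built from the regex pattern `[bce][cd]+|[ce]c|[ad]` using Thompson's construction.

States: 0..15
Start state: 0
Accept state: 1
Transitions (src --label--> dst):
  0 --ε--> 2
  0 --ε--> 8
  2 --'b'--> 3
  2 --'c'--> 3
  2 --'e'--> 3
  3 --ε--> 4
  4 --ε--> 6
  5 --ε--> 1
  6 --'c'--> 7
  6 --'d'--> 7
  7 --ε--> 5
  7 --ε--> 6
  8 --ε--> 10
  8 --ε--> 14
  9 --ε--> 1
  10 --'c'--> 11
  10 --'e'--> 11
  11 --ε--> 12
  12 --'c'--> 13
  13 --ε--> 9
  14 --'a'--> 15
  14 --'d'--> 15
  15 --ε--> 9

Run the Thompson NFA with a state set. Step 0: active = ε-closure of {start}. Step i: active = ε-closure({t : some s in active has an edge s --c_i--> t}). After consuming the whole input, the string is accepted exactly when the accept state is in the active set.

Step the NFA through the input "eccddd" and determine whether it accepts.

start: ε-closure({0}) = {0,2,8,10,14}
'e' @ 1: {3,4,6,11,12}
'c' @ 2: {1,5,6,7,9,13}  [accepting]
'c' @ 3: {1,5,6,7}  [accepting]
'd' @ 4: {1,5,6,7}  [accepting]
'd' @ 5: {1,5,6,7}  [accepting]
'd' @ 6: {1,5,6,7}  [accepting]
end set {1,5,6,7} — state 1 in

Answer: ACCEPT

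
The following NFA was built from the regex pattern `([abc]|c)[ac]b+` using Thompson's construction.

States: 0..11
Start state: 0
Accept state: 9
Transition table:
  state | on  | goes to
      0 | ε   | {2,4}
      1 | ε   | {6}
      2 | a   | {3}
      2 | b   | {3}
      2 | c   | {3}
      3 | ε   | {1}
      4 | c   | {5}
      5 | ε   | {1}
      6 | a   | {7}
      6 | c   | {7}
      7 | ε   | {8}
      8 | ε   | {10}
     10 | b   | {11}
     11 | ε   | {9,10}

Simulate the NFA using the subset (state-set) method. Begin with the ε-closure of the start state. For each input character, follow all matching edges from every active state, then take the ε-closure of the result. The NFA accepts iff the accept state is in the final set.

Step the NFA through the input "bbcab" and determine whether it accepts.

Answer: REJECT

Trace:
start: ε-closure({0}) = {0,2,4}
'b' @ 1: {1,3,6}
'b' @ 2: {}  — no active states
rest 'cab' ignored (set empty)
after full input: {}  (accept=9 not in)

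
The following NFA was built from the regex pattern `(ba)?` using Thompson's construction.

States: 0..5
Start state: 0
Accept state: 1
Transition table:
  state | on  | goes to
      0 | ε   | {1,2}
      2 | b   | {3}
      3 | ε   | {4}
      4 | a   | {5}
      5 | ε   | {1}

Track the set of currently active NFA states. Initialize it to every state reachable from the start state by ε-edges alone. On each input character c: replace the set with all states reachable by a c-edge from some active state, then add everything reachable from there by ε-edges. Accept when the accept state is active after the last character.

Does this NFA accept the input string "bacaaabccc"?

initial (ε-close {0}): {0,1,2}
'b' @ 1: {3,4}
'a' @ 2: {1,5}  ✓accept
'c' @ 3: {}  — dead — no transitions
rest 'aaabccc' ignored (set empty)
final: {}; accept 1 not in set

Answer: REJECT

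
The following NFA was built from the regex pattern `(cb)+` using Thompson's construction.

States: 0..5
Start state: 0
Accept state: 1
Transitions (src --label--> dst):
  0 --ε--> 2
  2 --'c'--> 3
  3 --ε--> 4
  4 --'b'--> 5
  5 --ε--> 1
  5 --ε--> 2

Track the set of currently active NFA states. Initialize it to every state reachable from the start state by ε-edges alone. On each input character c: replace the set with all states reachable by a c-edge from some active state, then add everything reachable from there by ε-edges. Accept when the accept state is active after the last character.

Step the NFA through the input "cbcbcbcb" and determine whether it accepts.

Answer: ACCEPT

Steps:
S₀ = ε-closure({0}) = {0,2}
'c' @ 1: {3,4}
'b' @ 2: {1,2,5}  ✓accept
'c' @ 3: {3,4}
'b' @ 4: {1,2,5}  ✓accept
'c' @ 5: {3,4}
'b' @ 6: {1,2,5}  ✓accept
'c' @ 7: {3,4}
'b' @ 8: {1,2,5}  ✓accept
after full input: {1,2,5}  (accept=1 in)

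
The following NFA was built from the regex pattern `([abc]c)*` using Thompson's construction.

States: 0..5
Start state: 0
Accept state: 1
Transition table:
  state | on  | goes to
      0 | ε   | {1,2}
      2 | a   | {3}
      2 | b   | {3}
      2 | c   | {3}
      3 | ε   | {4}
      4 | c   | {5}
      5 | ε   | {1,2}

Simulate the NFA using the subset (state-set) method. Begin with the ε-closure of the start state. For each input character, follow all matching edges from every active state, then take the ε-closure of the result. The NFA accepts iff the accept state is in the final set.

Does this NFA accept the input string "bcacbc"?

Answer: ACCEPT

Derivation:
start: ε-closure({0}) = {0,1,2}
'b' @ 1: {3,4}
'c' @ 2: {1,2,5}  (accept∈set)
'a' @ 3: {3,4}
'c' @ 4: {1,2,5}  (accept∈set)
'b' @ 5: {3,4}
'c' @ 6: {1,2,5}  (accept∈set)
after full input: {1,2,5}  (accept=1 in)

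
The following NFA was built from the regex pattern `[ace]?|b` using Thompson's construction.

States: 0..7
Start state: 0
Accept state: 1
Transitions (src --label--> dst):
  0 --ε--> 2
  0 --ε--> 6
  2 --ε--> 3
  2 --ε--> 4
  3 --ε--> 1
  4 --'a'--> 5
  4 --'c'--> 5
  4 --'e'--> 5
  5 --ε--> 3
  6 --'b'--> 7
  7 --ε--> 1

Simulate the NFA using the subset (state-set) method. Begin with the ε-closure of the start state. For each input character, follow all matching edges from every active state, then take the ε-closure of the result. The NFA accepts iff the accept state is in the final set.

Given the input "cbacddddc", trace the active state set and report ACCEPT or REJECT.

Answer: REJECT

Trace:
initial (ε-close {0}): {0,1,2,3,4,6}
'c' @ 1: {1,3,5}  ✓accept
'b' @ 2: {}  — state set empty
rest 'acddddc' ignored (set empty)
after full input: {}  (accept=1 not in)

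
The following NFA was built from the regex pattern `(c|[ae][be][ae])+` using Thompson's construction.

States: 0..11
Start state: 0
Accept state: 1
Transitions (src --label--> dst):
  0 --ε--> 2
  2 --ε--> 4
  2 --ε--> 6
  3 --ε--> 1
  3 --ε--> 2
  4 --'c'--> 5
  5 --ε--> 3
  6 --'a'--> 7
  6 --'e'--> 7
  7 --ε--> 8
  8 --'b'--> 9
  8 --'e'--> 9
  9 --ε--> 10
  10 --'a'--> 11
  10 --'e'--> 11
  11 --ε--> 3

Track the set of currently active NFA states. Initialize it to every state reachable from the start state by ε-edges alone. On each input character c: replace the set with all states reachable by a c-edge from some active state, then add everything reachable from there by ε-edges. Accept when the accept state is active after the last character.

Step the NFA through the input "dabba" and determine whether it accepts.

S₀ = ε-closure({0}) = {0,2,4,6}
'd' @ 1: {}  — no active states
rest 'abba' ignored (set empty)
final: {}; accept 1 not in set

Answer: REJECT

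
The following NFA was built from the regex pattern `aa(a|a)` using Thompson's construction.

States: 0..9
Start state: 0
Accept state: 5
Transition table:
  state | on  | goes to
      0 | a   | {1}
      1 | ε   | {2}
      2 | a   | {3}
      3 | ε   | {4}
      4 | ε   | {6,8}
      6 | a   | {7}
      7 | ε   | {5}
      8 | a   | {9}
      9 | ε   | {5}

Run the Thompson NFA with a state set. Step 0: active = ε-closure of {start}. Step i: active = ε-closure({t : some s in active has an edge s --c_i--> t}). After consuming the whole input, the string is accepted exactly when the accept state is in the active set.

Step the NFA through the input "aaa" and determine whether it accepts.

start: ε-closure({0}) = {0}
'a' @ 1: {1,2}
'a' @ 2: {3,4,6,8}
'a' @ 3: {5,7,9}  [accepting]
end set {5,7,9} — state 5 in

Answer: ACCEPT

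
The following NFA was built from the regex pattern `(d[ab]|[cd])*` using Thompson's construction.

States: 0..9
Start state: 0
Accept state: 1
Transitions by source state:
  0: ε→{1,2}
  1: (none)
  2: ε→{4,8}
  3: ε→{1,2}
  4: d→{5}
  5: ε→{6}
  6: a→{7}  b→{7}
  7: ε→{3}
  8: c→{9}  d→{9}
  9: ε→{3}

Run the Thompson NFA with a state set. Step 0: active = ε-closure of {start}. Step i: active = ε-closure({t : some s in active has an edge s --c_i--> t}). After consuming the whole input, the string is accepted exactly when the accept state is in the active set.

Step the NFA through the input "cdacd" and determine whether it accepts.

start: ε-closure({0}) = {0,1,2,4,8}
'c' @ 1: {1,2,3,4,8,9}  (accept∈set)
'd' @ 2: {1,2,3,4,5,6,8,9}  (accept∈set)
'a' @ 3: {1,2,3,4,7,8}  (accept∈set)
'c' @ 4: {1,2,3,4,8,9}  (accept∈set)
'd' @ 5: {1,2,3,4,5,6,8,9}  (accept∈set)
end set {1,2,3,4,5,6,8,9} — state 1 in

Answer: ACCEPT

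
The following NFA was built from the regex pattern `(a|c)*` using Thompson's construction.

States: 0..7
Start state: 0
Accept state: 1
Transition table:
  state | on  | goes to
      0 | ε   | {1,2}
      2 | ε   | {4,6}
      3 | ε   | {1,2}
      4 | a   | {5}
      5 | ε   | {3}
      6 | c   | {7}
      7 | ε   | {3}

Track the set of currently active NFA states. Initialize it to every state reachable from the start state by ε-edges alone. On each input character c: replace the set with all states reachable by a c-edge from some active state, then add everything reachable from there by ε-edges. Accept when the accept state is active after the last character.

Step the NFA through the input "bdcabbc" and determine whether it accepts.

Answer: REJECT

Steps:
S₀ = ε-closure({0}) = {0,1,2,4,6}
'b' @ 1: {}  — state set empty
rest 'dcabbc' ignored (set empty)
after full input: {}  (accept=1 not in)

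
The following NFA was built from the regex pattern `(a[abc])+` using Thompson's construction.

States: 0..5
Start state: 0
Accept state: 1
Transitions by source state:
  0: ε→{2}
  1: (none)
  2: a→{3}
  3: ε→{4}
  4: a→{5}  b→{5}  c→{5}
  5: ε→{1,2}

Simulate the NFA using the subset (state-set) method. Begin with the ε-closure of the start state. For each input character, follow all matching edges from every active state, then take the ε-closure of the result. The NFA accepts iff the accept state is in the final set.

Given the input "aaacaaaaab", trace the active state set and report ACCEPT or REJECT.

S₀ = ε-closure({0}) = {0,2}
'a' @ 1: {3,4}
'a' @ 2: {1,2,5}  ✓accept
'a' @ 3: {3,4}
'c' @ 4: {1,2,5}  ✓accept
'a' @ 5: {3,4}
'a' @ 6: {1,2,5}  ✓accept
'a' @ 7: {3,4}
'a' @ 8: {1,2,5}  ✓accept
'a' @ 9: {3,4}
'b' @ 10: {1,2,5}  ✓accept
final: {1,2,5}; accept 1 in set

Answer: ACCEPT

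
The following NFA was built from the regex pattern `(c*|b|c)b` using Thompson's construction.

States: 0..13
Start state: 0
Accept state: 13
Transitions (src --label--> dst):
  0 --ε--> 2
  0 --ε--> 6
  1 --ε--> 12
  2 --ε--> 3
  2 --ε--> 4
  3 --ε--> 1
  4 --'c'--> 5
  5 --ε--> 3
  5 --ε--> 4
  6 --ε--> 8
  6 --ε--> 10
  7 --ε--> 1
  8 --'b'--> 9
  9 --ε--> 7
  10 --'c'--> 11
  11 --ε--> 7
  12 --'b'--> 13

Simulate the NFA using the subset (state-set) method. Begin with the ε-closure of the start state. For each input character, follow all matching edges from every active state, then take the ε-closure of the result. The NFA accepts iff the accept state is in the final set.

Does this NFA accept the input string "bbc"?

S₀ = ε-closure({0}) = {0,1,2,3,4,6,8,10,12}
'b' @ 1: {1,7,9,12,13}  [accepting]
'b' @ 2: {13}  [accepting]
'c' @ 3: {}  — no active states
end set {} — state 13 not in

Answer: REJECT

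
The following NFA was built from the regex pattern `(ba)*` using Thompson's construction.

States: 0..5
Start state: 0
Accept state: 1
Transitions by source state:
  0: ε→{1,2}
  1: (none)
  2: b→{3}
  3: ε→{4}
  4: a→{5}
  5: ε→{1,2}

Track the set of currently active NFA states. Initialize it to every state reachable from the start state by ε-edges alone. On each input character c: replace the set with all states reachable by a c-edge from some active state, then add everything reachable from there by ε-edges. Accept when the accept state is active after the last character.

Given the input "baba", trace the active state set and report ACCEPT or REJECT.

initial (ε-close {0}): {0,1,2}
'b' @ 1: {3,4}
'a' @ 2: {1,2,5}  [accepting]
'b' @ 3: {3,4}
'a' @ 4: {1,2,5}  [accepting]
after full input: {1,2,5}  (accept=1 in)

Answer: ACCEPT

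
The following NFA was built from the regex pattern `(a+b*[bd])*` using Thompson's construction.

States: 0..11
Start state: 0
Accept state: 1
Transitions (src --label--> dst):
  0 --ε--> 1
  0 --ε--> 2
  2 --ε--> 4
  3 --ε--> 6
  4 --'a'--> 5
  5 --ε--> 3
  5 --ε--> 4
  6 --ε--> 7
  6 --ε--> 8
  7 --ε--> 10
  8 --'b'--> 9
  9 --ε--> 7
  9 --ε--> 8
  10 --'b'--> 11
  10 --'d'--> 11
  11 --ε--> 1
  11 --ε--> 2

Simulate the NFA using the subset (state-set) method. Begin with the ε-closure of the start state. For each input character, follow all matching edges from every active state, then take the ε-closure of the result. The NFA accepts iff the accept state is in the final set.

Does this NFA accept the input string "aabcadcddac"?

Answer: REJECT

Derivation:
initial (ε-close {0}): {0,1,2,4}
'a' @ 1: {3,4,5,6,7,8,10}
'a' @ 2: {3,4,5,6,7,8,10}
'b' @ 3: {1,2,4,7,8,9,10,11}  (accept∈set)
'c' @ 4: {}  — state set empty
rest 'adcddac' ignored (set empty)
end set {} — state 1 not in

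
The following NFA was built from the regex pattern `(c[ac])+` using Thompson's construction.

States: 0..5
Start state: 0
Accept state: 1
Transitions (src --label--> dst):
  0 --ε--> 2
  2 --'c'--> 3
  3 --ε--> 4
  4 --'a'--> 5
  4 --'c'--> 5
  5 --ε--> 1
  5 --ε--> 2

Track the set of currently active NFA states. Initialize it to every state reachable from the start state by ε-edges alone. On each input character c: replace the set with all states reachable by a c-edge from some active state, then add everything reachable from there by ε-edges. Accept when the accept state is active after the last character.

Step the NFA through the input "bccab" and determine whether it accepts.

Answer: REJECT

Derivation:
S₀ = ε-closure({0}) = {0,2}
'b' @ 1: {}  — state set empty
rest 'ccab' ignored (set empty)
final: {}; accept 1 not in set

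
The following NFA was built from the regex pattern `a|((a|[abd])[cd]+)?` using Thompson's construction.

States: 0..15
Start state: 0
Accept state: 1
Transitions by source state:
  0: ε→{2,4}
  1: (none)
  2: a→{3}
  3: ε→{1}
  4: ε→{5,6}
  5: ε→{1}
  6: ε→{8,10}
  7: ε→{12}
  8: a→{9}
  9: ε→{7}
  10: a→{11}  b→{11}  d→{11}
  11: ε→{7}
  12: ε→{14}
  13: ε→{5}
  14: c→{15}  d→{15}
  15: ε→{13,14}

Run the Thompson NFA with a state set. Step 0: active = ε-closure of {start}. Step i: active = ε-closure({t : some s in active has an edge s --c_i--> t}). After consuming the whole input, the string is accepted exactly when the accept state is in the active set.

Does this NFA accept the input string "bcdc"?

S₀ = ε-closure({0}) = {0,1,2,4,5,6,8,10}
'b' @ 1: {7,11,12,14}
'c' @ 2: {1,5,13,14,15}  ✓accept
'd' @ 3: {1,5,13,14,15}  ✓accept
'c' @ 4: {1,5,13,14,15}  ✓accept
final: {1,5,13,14,15}; accept 1 in set

Answer: ACCEPT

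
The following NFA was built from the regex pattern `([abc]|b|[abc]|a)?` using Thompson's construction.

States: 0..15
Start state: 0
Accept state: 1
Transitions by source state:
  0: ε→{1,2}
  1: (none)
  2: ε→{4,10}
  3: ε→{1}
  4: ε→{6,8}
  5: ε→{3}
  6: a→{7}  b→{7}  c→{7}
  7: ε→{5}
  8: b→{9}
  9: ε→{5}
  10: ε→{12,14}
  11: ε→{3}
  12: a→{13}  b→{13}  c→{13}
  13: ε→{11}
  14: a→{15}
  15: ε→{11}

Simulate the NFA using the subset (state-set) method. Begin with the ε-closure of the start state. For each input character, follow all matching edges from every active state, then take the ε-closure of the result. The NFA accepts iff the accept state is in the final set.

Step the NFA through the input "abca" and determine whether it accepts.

start: ε-closure({0}) = {0,1,2,4,6,8,10,12,14}
'a' @ 1: {1,3,5,7,11,13,15}  (accept∈set)
'b' @ 2: {}  — dead — no transitions
rest 'ca' ignored (set empty)
after full input: {}  (accept=1 not in)

Answer: REJECT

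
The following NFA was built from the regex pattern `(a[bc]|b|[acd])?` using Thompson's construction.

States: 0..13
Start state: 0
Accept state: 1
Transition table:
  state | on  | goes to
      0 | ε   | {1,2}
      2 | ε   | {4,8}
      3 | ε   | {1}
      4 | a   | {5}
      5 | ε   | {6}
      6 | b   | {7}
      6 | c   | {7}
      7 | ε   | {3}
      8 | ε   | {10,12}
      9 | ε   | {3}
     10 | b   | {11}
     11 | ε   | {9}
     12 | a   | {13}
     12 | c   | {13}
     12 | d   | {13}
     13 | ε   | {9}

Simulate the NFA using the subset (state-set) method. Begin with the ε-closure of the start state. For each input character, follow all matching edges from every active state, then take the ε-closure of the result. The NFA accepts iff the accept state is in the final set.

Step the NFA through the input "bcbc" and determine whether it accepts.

Answer: REJECT

Trace:
initial (ε-close {0}): {0,1,2,4,8,10,12}
'b' @ 1: {1,3,9,11}  ✓accept
'c' @ 2: {}  — dead — no transitions
rest 'bc' ignored (set empty)
final: {}; accept 1 not in set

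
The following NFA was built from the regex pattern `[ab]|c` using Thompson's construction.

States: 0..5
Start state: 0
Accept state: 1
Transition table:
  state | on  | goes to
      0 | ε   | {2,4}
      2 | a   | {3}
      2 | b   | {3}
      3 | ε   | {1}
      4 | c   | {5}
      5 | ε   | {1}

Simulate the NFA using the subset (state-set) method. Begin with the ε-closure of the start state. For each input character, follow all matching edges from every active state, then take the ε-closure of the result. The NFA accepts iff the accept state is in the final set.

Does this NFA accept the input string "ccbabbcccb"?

start: ε-closure({0}) = {0,2,4}
'c' @ 1: {1,5}  (accept∈set)
'c' @ 2: {}  — state set empty
rest 'babbcccb' ignored (set empty)
final: {}; accept 1 not in set

Answer: REJECT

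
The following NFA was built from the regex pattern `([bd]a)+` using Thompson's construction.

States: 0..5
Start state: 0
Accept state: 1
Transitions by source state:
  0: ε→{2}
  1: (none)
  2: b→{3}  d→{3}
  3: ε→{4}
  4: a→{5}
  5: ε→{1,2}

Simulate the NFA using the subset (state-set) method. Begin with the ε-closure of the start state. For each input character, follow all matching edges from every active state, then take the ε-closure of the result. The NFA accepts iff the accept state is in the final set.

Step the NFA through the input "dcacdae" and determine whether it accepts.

Answer: REJECT

Steps:
S₀ = ε-closure({0}) = {0,2}
'd' @ 1: {3,4}
'c' @ 2: {}  — dead — no transitions
rest 'acdae' ignored (set empty)
final: {}; accept 1 not in set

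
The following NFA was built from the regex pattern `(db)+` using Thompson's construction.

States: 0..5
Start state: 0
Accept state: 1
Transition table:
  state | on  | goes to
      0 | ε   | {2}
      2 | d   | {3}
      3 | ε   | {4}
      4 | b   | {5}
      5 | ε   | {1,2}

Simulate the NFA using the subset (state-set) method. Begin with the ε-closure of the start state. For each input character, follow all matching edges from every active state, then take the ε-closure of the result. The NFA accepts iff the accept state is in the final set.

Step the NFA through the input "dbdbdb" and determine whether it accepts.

S₀ = ε-closure({0}) = {0,2}
'd' @ 1: {3,4}
'b' @ 2: {1,2,5}  [accepting]
'd' @ 3: {3,4}
'b' @ 4: {1,2,5}  [accepting]
'd' @ 5: {3,4}
'b' @ 6: {1,2,5}  [accepting]
after full input: {1,2,5}  (accept=1 in)

Answer: ACCEPT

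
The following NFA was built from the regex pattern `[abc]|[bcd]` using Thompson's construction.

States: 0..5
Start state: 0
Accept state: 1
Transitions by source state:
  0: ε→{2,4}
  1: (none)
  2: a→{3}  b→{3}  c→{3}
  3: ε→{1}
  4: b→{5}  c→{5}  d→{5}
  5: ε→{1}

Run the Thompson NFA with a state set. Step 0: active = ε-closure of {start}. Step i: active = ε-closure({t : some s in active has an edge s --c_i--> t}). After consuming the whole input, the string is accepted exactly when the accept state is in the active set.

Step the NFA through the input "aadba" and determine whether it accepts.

start: ε-closure({0}) = {0,2,4}
'a' @ 1: {1,3}  ✓accept
'a' @ 2: {}  — dead — no transitions
rest 'dba' ignored (set empty)
end set {} — state 1 not in

Answer: REJECT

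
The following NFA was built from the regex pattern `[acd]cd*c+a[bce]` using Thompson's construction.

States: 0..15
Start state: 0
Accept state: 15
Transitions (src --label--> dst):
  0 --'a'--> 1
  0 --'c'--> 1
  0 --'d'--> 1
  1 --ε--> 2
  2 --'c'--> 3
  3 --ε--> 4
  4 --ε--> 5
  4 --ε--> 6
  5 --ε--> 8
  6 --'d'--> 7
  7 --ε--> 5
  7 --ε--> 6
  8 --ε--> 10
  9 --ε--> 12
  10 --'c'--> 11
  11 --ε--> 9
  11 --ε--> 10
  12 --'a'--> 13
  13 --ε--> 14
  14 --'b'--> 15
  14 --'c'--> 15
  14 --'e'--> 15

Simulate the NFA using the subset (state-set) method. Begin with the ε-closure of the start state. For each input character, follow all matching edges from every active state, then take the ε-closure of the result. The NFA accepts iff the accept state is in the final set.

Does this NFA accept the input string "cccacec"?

Answer: REJECT

Steps:
S₀ = ε-closure({0}) = {0}
'c' @ 1: {1,2}
'c' @ 2: {3,4,5,6,8,10}
'c' @ 3: {9,10,11,12}
'a' @ 4: {13,14}
'c' @ 5: {15}  [accepting]
'e' @ 6: {}  — state set empty
rest 'c' ignored (set empty)
after full input: {}  (accept=15 not in)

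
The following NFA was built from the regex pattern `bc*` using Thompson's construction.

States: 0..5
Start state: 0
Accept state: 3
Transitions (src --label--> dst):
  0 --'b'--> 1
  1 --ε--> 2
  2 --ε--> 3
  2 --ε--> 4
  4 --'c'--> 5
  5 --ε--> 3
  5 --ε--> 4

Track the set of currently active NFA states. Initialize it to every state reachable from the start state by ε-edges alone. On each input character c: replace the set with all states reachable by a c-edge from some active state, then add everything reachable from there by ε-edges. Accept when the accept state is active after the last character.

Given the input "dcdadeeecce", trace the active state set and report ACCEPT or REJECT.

Answer: REJECT

Derivation:
S₀ = ε-closure({0}) = {0}
'd' @ 1: {}  — no active states
rest 'cdadeeecce' ignored (set empty)
after full input: {}  (accept=3 not in)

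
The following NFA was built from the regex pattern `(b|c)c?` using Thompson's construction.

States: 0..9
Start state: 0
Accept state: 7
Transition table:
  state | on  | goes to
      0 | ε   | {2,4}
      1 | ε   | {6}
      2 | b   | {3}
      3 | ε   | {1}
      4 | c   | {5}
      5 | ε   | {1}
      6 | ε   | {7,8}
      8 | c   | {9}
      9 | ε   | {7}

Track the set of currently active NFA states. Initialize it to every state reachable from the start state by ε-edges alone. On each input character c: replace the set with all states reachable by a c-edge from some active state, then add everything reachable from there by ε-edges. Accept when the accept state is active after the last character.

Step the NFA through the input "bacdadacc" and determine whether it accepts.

initial (ε-close {0}): {0,2,4}
'b' @ 1: {1,3,6,7,8}  [accepting]
'a' @ 2: {}  — dead — no transitions
rest 'cdadacc' ignored (set empty)
end set {} — state 7 not in

Answer: REJECT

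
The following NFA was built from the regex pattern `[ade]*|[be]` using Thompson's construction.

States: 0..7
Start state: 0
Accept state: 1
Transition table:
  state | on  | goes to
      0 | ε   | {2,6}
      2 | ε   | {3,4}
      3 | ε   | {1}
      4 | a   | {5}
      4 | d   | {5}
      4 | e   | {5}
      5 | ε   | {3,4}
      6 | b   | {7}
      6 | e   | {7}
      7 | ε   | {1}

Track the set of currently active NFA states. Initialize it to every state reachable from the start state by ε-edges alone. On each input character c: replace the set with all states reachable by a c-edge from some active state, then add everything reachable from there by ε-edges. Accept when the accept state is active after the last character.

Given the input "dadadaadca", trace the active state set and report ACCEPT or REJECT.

Answer: REJECT

Steps:
start: ε-closure({0}) = {0,1,2,3,4,6}
'd' @ 1: {1,3,4,5}  ✓accept
'a' @ 2: {1,3,4,5}  ✓accept
'd' @ 3: {1,3,4,5}  ✓accept
'a' @ 4: {1,3,4,5}  ✓accept
'd' @ 5: {1,3,4,5}  ✓accept
'a' @ 6: {1,3,4,5}  ✓accept
'a' @ 7: {1,3,4,5}  ✓accept
'd' @ 8: {1,3,4,5}  ✓accept
'c' @ 9: {}  — state set empty
rest 'a' ignored (set empty)
after full input: {}  (accept=1 not in)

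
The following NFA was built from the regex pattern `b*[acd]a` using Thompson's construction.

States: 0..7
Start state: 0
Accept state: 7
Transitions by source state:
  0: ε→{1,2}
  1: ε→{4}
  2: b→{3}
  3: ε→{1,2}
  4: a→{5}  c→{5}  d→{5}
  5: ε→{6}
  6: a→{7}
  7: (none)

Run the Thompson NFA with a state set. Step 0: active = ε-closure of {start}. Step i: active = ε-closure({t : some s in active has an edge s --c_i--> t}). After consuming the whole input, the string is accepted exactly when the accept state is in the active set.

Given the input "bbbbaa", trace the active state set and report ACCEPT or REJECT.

Answer: ACCEPT

Trace:
start: ε-closure({0}) = {0,1,2,4}
'b' @ 1: {1,2,3,4}
'b' @ 2: {1,2,3,4}
'b' @ 3: {1,2,3,4}
'b' @ 4: {1,2,3,4}
'a' @ 5: {5,6}
'a' @ 6: {7}  (accept∈set)
final: {7}; accept 7 in set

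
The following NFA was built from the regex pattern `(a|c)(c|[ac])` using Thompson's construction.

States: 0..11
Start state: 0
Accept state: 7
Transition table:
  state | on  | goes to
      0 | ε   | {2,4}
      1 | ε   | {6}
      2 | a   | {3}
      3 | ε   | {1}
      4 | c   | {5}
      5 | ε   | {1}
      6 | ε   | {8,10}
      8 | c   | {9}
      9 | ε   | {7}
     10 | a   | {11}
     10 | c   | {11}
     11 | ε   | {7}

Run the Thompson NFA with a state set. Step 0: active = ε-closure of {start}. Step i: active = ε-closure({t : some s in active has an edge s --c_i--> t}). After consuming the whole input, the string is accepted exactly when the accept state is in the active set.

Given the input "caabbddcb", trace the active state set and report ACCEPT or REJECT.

start: ε-closure({0}) = {0,2,4}
'c' @ 1: {1,5,6,8,10}
'a' @ 2: {7,11}  ✓accept
'a' @ 3: {}  — state set empty
rest 'bbddcb' ignored (set empty)
after full input: {}  (accept=7 not in)

Answer: REJECT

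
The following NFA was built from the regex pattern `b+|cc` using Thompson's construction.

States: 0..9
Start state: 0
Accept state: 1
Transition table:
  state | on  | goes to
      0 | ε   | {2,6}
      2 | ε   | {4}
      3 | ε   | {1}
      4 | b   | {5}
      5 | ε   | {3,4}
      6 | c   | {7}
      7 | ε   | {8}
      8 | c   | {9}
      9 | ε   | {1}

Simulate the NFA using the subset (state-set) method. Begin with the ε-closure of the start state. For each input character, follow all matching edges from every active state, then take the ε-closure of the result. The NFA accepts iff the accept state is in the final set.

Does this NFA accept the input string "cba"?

Answer: REJECT

Derivation:
start: ε-closure({0}) = {0,2,4,6}
'c' @ 1: {7,8}
'b' @ 2: {}  — state set empty
rest 'a' ignored (set empty)
final: {}; accept 1 not in set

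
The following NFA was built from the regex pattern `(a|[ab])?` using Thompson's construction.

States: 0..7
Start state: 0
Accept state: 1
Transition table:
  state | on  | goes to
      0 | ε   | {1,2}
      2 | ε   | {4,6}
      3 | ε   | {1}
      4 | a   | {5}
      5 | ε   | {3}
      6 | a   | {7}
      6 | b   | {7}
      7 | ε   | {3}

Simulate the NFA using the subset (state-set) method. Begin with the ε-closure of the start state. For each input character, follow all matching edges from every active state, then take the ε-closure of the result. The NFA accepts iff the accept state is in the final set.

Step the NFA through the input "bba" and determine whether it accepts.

initial (ε-close {0}): {0,1,2,4,6}
'b' @ 1: {1,3,7}  ✓accept
'b' @ 2: {}  — state set empty
rest 'a' ignored (set empty)
after full input: {}  (accept=1 not in)

Answer: REJECT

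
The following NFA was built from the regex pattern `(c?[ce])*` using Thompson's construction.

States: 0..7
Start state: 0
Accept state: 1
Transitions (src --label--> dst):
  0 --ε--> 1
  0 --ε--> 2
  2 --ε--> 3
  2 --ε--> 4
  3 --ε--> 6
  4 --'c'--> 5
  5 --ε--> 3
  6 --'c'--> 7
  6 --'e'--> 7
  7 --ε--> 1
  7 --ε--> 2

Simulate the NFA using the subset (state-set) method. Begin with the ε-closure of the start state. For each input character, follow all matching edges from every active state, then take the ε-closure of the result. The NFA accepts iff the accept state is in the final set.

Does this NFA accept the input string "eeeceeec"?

Answer: ACCEPT

Steps:
S₀ = ε-closure({0}) = {0,1,2,3,4,6}
'e' @ 1: {1,2,3,4,6,7}  (accept∈set)
'e' @ 2: {1,2,3,4,6,7}  (accept∈set)
'e' @ 3: {1,2,3,4,6,7}  (accept∈set)
'c' @ 4: {1,2,3,4,5,6,7}  (accept∈set)
'e' @ 5: {1,2,3,4,6,7}  (accept∈set)
'e' @ 6: {1,2,3,4,6,7}  (accept∈set)
'e' @ 7: {1,2,3,4,6,7}  (accept∈set)
'c' @ 8: {1,2,3,4,5,6,7}  (accept∈set)
final: {1,2,3,4,5,6,7}; accept 1 in set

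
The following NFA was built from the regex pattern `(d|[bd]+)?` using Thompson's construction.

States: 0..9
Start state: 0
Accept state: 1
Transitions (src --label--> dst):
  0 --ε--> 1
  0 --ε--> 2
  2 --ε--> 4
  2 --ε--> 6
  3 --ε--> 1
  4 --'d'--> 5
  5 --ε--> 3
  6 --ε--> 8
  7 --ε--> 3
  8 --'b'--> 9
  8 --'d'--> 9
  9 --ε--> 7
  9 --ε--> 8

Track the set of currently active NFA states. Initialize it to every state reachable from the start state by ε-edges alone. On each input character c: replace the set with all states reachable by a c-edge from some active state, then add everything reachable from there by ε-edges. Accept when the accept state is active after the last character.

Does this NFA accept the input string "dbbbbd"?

initial (ε-close {0}): {0,1,2,4,6,8}
'd' @ 1: {1,3,5,7,8,9}  [accepting]
'b' @ 2: {1,3,7,8,9}  [accepting]
'b' @ 3: {1,3,7,8,9}  [accepting]
'b' @ 4: {1,3,7,8,9}  [accepting]
'b' @ 5: {1,3,7,8,9}  [accepting]
'd' @ 6: {1,3,7,8,9}  [accepting]
end set {1,3,7,8,9} — state 1 in

Answer: ACCEPT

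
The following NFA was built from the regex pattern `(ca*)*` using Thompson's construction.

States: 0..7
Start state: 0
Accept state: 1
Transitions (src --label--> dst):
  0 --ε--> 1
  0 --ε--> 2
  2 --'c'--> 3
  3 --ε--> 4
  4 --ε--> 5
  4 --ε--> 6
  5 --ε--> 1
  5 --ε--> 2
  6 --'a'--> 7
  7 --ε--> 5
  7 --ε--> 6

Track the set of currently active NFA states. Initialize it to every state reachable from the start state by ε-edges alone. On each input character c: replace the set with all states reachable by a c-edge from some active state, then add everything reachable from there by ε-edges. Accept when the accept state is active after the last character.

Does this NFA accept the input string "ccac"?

Answer: ACCEPT

Steps:
initial (ε-close {0}): {0,1,2}
'c' @ 1: {1,2,3,4,5,6}  ✓accept
'c' @ 2: {1,2,3,4,5,6}  ✓accept
'a' @ 3: {1,2,5,6,7}  ✓accept
'c' @ 4: {1,2,3,4,5,6}  ✓accept
end set {1,2,3,4,5,6} — state 1 in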